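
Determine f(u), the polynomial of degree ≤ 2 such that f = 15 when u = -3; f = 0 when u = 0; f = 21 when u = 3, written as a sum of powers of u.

f(u) = 2u^2 + u

L_0(u) = u(u - 3) / [18] = (1/18)u^2 - (1/6)u
L_1(u) = (u + 3)(u - 3) / [-9] = -(1/9)u^2 + 1
L_2(u) = (u + 3)u / [18] = (1/18)u^2 + (1/6)u
f(u) = 15·L_0 + 0·L_1 + 21·L_2
  15·L_0(u) = (5/6)u^2 - (5/2)u
  0·L_1(u) = 0
  21·L_2(u) = (7/6)u^2 + (7/2)u
Adding term by term: 2u^2 + u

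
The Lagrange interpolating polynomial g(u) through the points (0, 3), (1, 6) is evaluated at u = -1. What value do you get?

Evaluate each Lagrange basis at u = -1:
L_0(-1) = (-2)/[(-1)] = 2
L_1(-1) = (-1)/[(1)] = -1
Sum: 3·(2) + 6·(-1) = 0

0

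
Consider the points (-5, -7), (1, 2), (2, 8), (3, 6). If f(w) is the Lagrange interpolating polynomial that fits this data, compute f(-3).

-453/14

Evaluate each Lagrange basis at w = -3:
L_0(-3) = (-4)·(-5)·(-6)/[(-6)·(-7)·(-8)] = 5/14
L_1(-3) = (2)·(-5)·(-6)/[(6)·(-1)·(-2)] = 5
L_2(-3) = (2)·(-4)·(-6)/[(7)·(1)·(-1)] = -48/7
L_3(-3) = (2)·(-4)·(-5)/[(8)·(2)·(1)] = 5/2
Sum: (-7)·(5/14) + 2·(5) + 8·(-48/7) + 6·(5/2) = -453/14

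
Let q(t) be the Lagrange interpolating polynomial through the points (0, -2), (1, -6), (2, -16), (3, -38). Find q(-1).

L_0(-1) = (-2)·(-3)·(-4)/[(-1)·(-2)·(-3)] = 4
L_1(-1) = (-1)·(-3)·(-4)/[(1)·(-1)·(-2)] = -6
L_2(-1) = (-1)·(-2)·(-4)/[(2)·(1)·(-1)] = 4
L_3(-1) = (-1)·(-2)·(-3)/[(3)·(2)·(1)] = -1
Sum: (-2)·(4) + (-6)·(-6) + (-16)·(4) + (-38)·(-1) = 2

2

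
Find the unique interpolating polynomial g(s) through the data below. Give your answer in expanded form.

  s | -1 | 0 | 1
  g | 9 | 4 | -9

g(s) = -4s^2 - 9s + 4

L_0(s) = s(s - 1) / [2] = (1/2)s^2 - (1/2)s
L_1(s) = (s + 1)(s - 1) / [-1] = -s^2 + 1
L_2(s) = (s + 1)s / [2] = (1/2)s^2 + (1/2)s
g(s) = 9·L_0 + 4·L_1 + (-9)·L_2
  9·L_0(s) = (9/2)s^2 - (9/2)s
  4·L_1(s) = -4s^2 + 4
  (-9)·L_2(s) = -(9/2)s^2 - (9/2)s
Adding term by term: -4s^2 - 9s + 4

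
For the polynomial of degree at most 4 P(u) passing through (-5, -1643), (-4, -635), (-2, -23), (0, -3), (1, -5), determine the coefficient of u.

-2

L_0(u) = (u + 4)(u + 2)u(u - 1) / [90] = (1/90)u^4 + (1/18)u^3 + (1/45)u^2 - (4/45)u
L_1(u) = (u + 5)(u + 2)u(u - 1) / [-40] = -(1/40)u^4 - (3/20)u^3 - (3/40)u^2 + (1/4)u
L_2(u) = (u + 5)(u + 4)u(u - 1) / [36] = (1/36)u^4 + (2/9)u^3 + (11/36)u^2 - (5/9)u
L_3(u) = (u + 5)(u + 4)(u + 2)(u - 1) / [-40] = -(1/40)u^4 - (1/4)u^3 - (27/40)u^2 - (1/20)u + 1
L_4(u) = (u + 5)(u + 4)(u + 2)u / [90] = (1/90)u^4 + (11/90)u^3 + (19/45)u^2 + (4/9)u
P(u) = (-1643)·L_0 + (-635)·L_1 + (-23)·L_2 + (-3)·L_3 + (-5)·L_4
Only the coefficient of u is needed; take it from each L_i and combine:
(-1643)·(-4/45) + (-635)·(1/4) + (-23)·(-5/9) + (-3)·(-1/20) + (-5)·(4/9) = -2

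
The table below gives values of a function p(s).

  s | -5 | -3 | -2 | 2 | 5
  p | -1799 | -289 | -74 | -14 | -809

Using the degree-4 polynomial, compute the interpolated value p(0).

Evaluate each Lagrange basis at s = 0:
L_0(0) = (3)·(2)·(-2)·(-5)/[(-2)·(-3)·(-7)·(-10)] = 1/7
L_1(0) = (5)·(2)·(-2)·(-5)/[(2)·(-1)·(-5)·(-8)] = -5/4
L_2(0) = (5)·(3)·(-2)·(-5)/[(3)·(1)·(-4)·(-7)] = 25/14
L_3(0) = (5)·(3)·(2)·(-5)/[(7)·(5)·(4)·(-3)] = 5/14
L_4(0) = (5)·(3)·(2)·(-2)/[(10)·(8)·(7)·(3)] = -1/28
Sum: (-1799)·(1/7) + (-289)·(-5/4) + (-74)·(25/14) + (-14)·(5/14) + (-809)·(-1/28) = -4

-4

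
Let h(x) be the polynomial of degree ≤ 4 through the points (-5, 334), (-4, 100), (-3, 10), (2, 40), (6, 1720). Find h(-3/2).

Using Newton's divided-difference form:
h[-5,-4] = (100 - 334) / (-4 - (-5)) = -234
h[-4,-3] = (10 - 100) / (-3 - (-4)) = -90
h[-3,2] = (40 - 10) / (2 - (-3)) = 6
h[2,6] = (1720 - 40) / (6 - 2) = 420
h[-5,-4,-3] = (-90 - (-234)) / (-3 - (-5)) = 72
h[-4,-3,2] = (6 - (-90)) / (2 - (-4)) = 16
h[-3,2,6] = (420 - 6) / (6 - (-3)) = 46
h[-5,-4,-3,2] = (16 - 72) / (2 - (-5)) = -8
h[-4,-3,2,6] = (46 - 16) / (6 - (-4)) = 3
h[-5,-4,-3,2,6] = (3 - (-8)) / (6 - (-5)) = 1
h(-3/2) = 334 + (-234)·(7/2) + 72·(7/2)·(5/2) + (-8)·(7/2)·(5/2)·(3/2) + 1·(7/2)·(5/2)·(3/2)·(-7/2) = -95/16

-95/16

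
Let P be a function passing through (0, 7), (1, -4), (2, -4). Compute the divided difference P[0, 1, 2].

P[0,1] = (-4 - 7) / (1 - 0) = -11
P[1,2] = (-4 - (-4)) / (2 - 1) = 0
P[0,1,2] = (0 - (-11)) / (2 - 0) = 11/2

11/2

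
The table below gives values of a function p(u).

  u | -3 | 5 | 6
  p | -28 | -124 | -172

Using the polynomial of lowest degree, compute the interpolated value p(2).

-28

Using Newton's divided-difference form:
p[-3,5] = (-124 - (-28)) / (5 - (-3)) = -12
p[5,6] = (-172 - (-124)) / (6 - 5) = -48
p[-3,5,6] = (-48 - (-12)) / (6 - (-3)) = -4
p(2) = -28 + (-12)·(5) + (-4)·(5)·(-3) = -28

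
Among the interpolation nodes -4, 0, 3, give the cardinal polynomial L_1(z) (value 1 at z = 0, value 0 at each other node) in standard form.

L_1(z) = (z + 4)(z - 3) / [(4)·(-3)]
       = (z^2 + z - 12) / (-12)

L_1(z) = -(1/12)z^2 - (1/12)z + 1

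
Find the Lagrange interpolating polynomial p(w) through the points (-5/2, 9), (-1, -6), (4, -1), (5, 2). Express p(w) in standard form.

p(w) = -(106/585)w^3 + (1043/585)w^2 - (1166/585)w - 1165/117

Build the Lagrange basis polynomials:
L_0(w) = (w + 1)(w - 4)(w - 5) / [-585/8] = -(8/585)w^3 + (64/585)w^2 - (88/585)w - 32/117
L_1(w) = (w + 5/2)(w - 4)(w - 5) / [45] = (1/45)w^3 - (13/90)w^2 - (1/18)w + 10/9
L_2(w) = (w + 5/2)(w + 1)(w - 5) / [-65/2] = -(2/65)w^3 + (3/65)w^2 + (6/13)w + 5/13
L_3(w) = (w + 5/2)(w + 1)(w - 4) / [45] = (1/45)w^3 - (1/90)w^2 - (23/90)w - 2/9
p(w) = 9·L_0 + (-6)·L_1 + (-1)·L_2 + 2·L_3
  9·L_0(w) = -(8/65)w^3 + (64/65)w^2 - (88/65)w - 32/13
  (-6)·L_1(w) = -(2/15)w^3 + (13/15)w^2 + (1/3)w - 20/3
  (-1)·L_2(w) = (2/65)w^3 - (3/65)w^2 - (6/13)w - 5/13
  2·L_3(w) = (2/45)w^3 - (1/45)w^2 - (23/45)w - 4/9
Adding term by term: -(106/585)w^3 + (1043/585)w^2 - (1166/585)w - 1165/117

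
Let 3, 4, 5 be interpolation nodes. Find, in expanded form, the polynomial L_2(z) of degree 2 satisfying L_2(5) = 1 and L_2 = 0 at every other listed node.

L_2(z) = (z - 3)(z - 4) / [(2)·(1)]
       = (z^2 - 7z + 12) / (2)

L_2(z) = (1/2)z^2 - (7/2)z + 6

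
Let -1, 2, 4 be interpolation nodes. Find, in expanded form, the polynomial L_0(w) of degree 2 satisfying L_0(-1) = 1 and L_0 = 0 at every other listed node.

L_0(w) = (w - 2)(w - 4) / [(-3)·(-5)]
       = (w^2 - 6w + 8) / (15)

L_0(w) = (1/15)w^2 - (2/5)w + 8/15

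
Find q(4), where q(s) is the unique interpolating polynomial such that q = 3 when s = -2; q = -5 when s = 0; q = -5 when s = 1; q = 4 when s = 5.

Evaluate each Lagrange basis at s = 4:
L_0(4) = (4)·(3)·(-1)/[(-2)·(-3)·(-7)] = 2/7
L_1(4) = (6)·(3)·(-1)/[(2)·(-1)·(-5)] = -9/5
L_2(4) = (6)·(4)·(-1)/[(3)·(1)·(-4)] = 2
L_3(4) = (6)·(4)·(3)/[(7)·(5)·(4)] = 18/35
Sum: 3·(2/7) + (-5)·(-9/5) + (-5)·(2) + 4·(18/35) = 67/35

67/35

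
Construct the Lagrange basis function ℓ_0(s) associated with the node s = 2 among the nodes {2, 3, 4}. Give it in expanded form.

ℓ_0(s) = (1/2)s^2 - (7/2)s + 6

ℓ_0(s) = (s - 3)(s - 4) / [(-1)·(-2)]
       = (s^2 - 7s + 12) / (2)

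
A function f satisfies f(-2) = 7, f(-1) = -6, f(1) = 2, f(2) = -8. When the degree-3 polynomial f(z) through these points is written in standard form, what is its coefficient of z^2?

1/2

Build the Lagrange basis polynomials:
L_0(z) = (z + 1)(z - 1)(z - 2) / [-12] = -(1/12)z^3 + (1/6)z^2 + (1/12)z - 1/6
L_1(z) = (z + 2)(z - 1)(z - 2) / [6] = (1/6)z^3 - (1/6)z^2 - (2/3)z + 2/3
L_2(z) = (z + 2)(z + 1)(z - 2) / [-6] = -(1/6)z^3 - (1/6)z^2 + (2/3)z + 2/3
L_3(z) = (z + 2)(z + 1)(z - 1) / [12] = (1/12)z^3 + (1/6)z^2 - (1/12)z - 1/6
f(z) = 7·L_0 + (-6)·L_1 + 2·L_2 + (-8)·L_3
Only the coefficient of z^2 is needed; take it from each L_i and combine:
7·(1/6) + (-6)·(-1/6) + 2·(-1/6) + (-8)·(1/6) = 1/2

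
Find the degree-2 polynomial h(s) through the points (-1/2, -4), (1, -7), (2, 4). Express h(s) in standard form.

Build the Lagrange basis polynomials:
L_0(s) = (s - 1)(s - 2) / [15/4] = (4/15)s^2 - (4/5)s + 8/15
L_1(s) = (s + 1/2)(s - 2) / [-3/2] = -(2/3)s^2 + s + 2/3
L_2(s) = (s + 1/2)(s - 1) / [5/2] = (2/5)s^2 - (1/5)s - 1/5
h(s) = (-4)·L_0 + (-7)·L_1 + 4·L_2
  (-4)·L_0(s) = -(16/15)s^2 + (16/5)s - 32/15
  (-7)·L_1(s) = (14/3)s^2 - 7s - 14/3
  4·L_2(s) = (8/5)s^2 - (4/5)s - 4/5
Adding term by term: (26/5)s^2 - (23/5)s - 38/5

h(s) = (26/5)s^2 - (23/5)s - 38/5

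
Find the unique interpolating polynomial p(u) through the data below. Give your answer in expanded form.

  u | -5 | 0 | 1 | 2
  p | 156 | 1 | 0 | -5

L_0(u) = u(u - 1)(u - 2) / [-210] = -(1/210)u^3 + (1/70)u^2 - (1/105)u
L_1(u) = (u + 5)(u - 1)(u - 2) / [10] = (1/10)u^3 + (1/5)u^2 - (13/10)u + 1
L_2(u) = (u + 5)u(u - 2) / [-6] = -(1/6)u^3 - (1/2)u^2 + (5/3)u
L_3(u) = (u + 5)u(u - 1) / [14] = (1/14)u^3 + (2/7)u^2 - (5/14)u
p(u) = 156·L_0 + 1·L_1 + 0·L_2 + (-5)·L_3
  156·L_0(u) = -(26/35)u^3 + (78/35)u^2 - (52/35)u
  1·L_1(u) = (1/10)u^3 + (1/5)u^2 - (13/10)u + 1
  0·L_2(u) = 0
  (-5)·L_3(u) = -(5/14)u^3 - (10/7)u^2 + (25/14)u
Adding term by term: -u^3 + u^2 - u + 1

p(u) = -u^3 + u^2 - u + 1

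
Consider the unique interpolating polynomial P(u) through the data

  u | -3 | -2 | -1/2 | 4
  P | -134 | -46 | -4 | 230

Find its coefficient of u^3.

4

L_0(u) = (u + 2)(u + 1/2)(u - 4) / [-35/2] = -(2/35)u^3 + (3/35)u^2 + (18/35)u + 8/35
L_1(u) = (u + 3)(u + 1/2)(u - 4) / [9] = (1/9)u^3 - (1/18)u^2 - (25/18)u - 2/3
L_2(u) = (u + 3)(u + 2)(u - 4) / [-135/8] = -(8/135)u^3 - (8/135)u^2 + (112/135)u + 64/45
L_3(u) = (u + 3)(u + 2)(u + 1/2) / [189] = (1/189)u^3 + (11/378)u^2 + (17/378)u + 1/63
P(u) = (-134)·L_0 + (-46)·L_1 + (-4)·L_2 + 230·L_3
Only the coefficient of u^3 is needed; take it from each L_i and combine:
(-134)·(-2/35) + (-46)·(1/9) + (-4)·(-8/135) + 230·(1/189) = 4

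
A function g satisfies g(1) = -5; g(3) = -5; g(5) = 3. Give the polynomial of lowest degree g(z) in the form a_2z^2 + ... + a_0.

g(z) = z^2 - 4z - 2

Newton's divided differences:
g[1,3] = (-5 - (-5)) / (3 - 1) = 0
g[3,5] = (3 - (-5)) / (5 - 3) = 4
g[1,3,5] = (4 - 0) / (5 - 1) = 1
g(z) = -5 + 1·(z - 1)(z - 3)
Expanding: g(z) = z^2 - 4z - 2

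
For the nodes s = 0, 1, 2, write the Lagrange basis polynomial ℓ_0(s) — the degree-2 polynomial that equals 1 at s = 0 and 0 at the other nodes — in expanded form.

ℓ_0(s) = (s - 1)(s - 2) / [(-1)·(-2)]
       = (s^2 - 3s + 2) / (2)

ℓ_0(s) = (1/2)s^2 - (3/2)s + 1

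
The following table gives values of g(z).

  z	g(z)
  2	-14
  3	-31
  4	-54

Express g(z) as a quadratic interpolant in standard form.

g(z) = -3z^2 - 2z + 2

Newton's divided differences:
g[2,3] = (-31 - (-14)) / (3 - 2) = -17
g[3,4] = (-54 - (-31)) / (4 - 3) = -23
g[2,3,4] = (-23 - (-17)) / (4 - 2) = -3
g(z) = -14 + (-17)·(z - 2) + (-3)·(z - 2)(z - 3)
Expanding: g(z) = -3z^2 - 2z + 2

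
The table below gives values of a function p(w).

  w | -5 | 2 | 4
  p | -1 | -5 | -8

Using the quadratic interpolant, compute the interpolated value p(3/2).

-2207/504

Using Newton's divided-difference form:
p[-5,2] = (-5 - (-1)) / (2 - (-5)) = -4/7
p[2,4] = (-8 - (-5)) / (4 - 2) = -3/2
p[-5,2,4] = (-3/2 - (-4/7)) / (4 - (-5)) = -13/126
p(3/2) = -1 + (-4/7)·(13/2) + (-13/126)·(13/2)·(-1/2) = -2207/504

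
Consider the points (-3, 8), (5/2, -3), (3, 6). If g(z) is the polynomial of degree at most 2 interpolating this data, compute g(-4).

Evaluate each Lagrange basis at z = -4:
L_0(-4) = (-13/2)·(-7)/[(-11/2)·(-6)] = 91/66
L_1(-4) = (-1)·(-7)/[(11/2)·(-1/2)] = -28/11
L_2(-4) = (-1)·(-13/2)/[(6)·(1/2)] = 13/6
Sum: 8·(91/66) + (-3)·(-28/11) + 6·(13/6) = 95/3

95/3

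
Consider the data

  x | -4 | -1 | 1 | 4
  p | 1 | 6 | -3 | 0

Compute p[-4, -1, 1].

p[-4,-1] = (6 - 1) / (-1 - (-4)) = 5/3
p[-1,1] = (-3 - 6) / (1 - (-1)) = -9/2
p[-4,-1,1] = (-9/2 - 5/3) / (1 - (-4)) = -37/30

-37/30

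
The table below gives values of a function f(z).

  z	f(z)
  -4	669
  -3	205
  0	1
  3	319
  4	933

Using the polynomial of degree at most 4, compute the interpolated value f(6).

4399

L_0(6) = (9)·(6)·(3)·(2)/[(-1)·(-4)·(-7)·(-8)] = 81/56
L_1(6) = (10)·(6)·(3)·(2)/[(1)·(-3)·(-6)·(-7)] = -20/7
L_2(6) = (10)·(9)·(3)·(2)/[(4)·(3)·(-3)·(-4)] = 15/4
L_3(6) = (10)·(9)·(6)·(2)/[(7)·(6)·(3)·(-1)] = -60/7
L_4(6) = (10)·(9)·(6)·(3)/[(8)·(7)·(4)·(1)] = 405/56
Sum: 669·(81/56) + 205·(-20/7) + 1·(15/4) + 319·(-60/7) + 933·(405/56) = 4399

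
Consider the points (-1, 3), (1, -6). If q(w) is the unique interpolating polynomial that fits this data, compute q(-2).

15/2

Evaluate each Lagrange basis at w = -2:
L_0(-2) = (-3)/[(-2)] = 3/2
L_1(-2) = (-1)/[(2)] = -1/2
Sum: 3·(3/2) + (-6)·(-1/2) = 15/2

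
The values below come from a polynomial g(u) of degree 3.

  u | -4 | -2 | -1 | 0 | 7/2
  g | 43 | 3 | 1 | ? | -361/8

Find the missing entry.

3

The 4 known values determine g uniquely (degree ≤ 3).
L_0(0) = (2)·(1)·(-7/2)/[(-2)·(-3)·(-15/2)] = 7/45
L_1(0) = (4)·(1)·(-7/2)/[(2)·(-1)·(-11/2)] = -14/11
L_2(0) = (4)·(2)·(-7/2)/[(3)·(1)·(-9/2)] = 56/27
L_3(0) = (4)·(2)·(1)/[(15/2)·(11/2)·(9/2)] = 64/1485
Sum: 43·(7/45) + 3·(-14/11) + 1·(56/27) + (-361/8)·(64/1485) = 3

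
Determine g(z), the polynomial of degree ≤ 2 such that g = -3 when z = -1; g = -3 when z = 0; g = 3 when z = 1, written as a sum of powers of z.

g(z) = 3z^2 + 3z - 3

Newton's divided differences:
g[-1,0] = (-3 - (-3)) / (0 - (-1)) = 0
g[0,1] = (3 - (-3)) / (1 - 0) = 6
g[-1,0,1] = (6 - 0) / (1 - (-1)) = 3
g(z) = -3 + 3·(z + 1)z
Expanding: g(z) = 3z^2 + 3z - 3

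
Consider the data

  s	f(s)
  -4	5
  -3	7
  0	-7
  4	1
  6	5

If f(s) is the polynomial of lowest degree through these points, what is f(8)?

Using Newton's divided-difference form:
f[-4,-3] = (7 - 5) / (-3 - (-4)) = 2
f[-3,0] = (-7 - 7) / (0 - (-3)) = -14/3
f[0,4] = (1 - (-7)) / (4 - 0) = 2
f[4,6] = (5 - 1) / (6 - 4) = 2
f[-4,-3,0] = (-14/3 - 2) / (0 - (-4)) = -5/3
f[-3,0,4] = (2 - (-14/3)) / (4 - (-3)) = 20/21
f[0,4,6] = (2 - 2) / (6 - 0) = 0
f[-4,-3,0,4] = (20/21 - (-5/3)) / (4 - (-4)) = 55/168
f[-3,0,4,6] = (0 - 20/21) / (6 - (-3)) = -20/189
f[-4,-3,0,4,6] = (-20/189 - 55/168) / (6 - (-4)) = -131/3024
f(8) = 5 + 2·(12) + (-5/3)·(12)·(11) + (55/168)·(12)·(11)·(8) + (-131/3024)·(12)·(11)·(8)·(4) = -1781/63

-1781/63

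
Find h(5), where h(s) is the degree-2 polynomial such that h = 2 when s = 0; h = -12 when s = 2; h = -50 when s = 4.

-78

Using Newton's divided-difference form:
h[0,2] = (-12 - 2) / (2 - 0) = -7
h[2,4] = (-50 - (-12)) / (4 - 2) = -19
h[0,2,4] = (-19 - (-7)) / (4 - 0) = -3
h(5) = 2 + (-7)·(5) + (-3)·(5)·(3) = -78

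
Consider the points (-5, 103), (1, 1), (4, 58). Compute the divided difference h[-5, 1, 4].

4

h[-5,1] = (1 - 103) / (1 - (-5)) = -17
h[1,4] = (58 - 1) / (4 - 1) = 19
h[-5,1,4] = (19 - (-17)) / (4 - (-5)) = 4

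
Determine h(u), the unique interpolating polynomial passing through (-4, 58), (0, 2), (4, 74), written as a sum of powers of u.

L_0(u) = u(u - 4) / [32] = (1/32)u^2 - (1/8)u
L_1(u) = (u + 4)(u - 4) / [-16] = -(1/16)u^2 + 1
L_2(u) = (u + 4)u / [32] = (1/32)u^2 + (1/8)u
h(u) = 58·L_0 + 2·L_1 + 74·L_2
  58·L_0(u) = (29/16)u^2 - (29/4)u
  2·L_1(u) = -(1/8)u^2 + 2
  74·L_2(u) = (37/16)u^2 + (37/4)u
Adding term by term: 4u^2 + 2u + 2

h(u) = 4u^2 + 2u + 2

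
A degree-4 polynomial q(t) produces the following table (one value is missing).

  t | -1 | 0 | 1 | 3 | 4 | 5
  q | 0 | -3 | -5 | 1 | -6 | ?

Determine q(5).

-42

The 5 known values determine q uniquely (degree ≤ 4).
Evaluate each Lagrange basis at t = 5:
L_0(5) = (5)·(4)·(2)·(1)/[(-1)·(-2)·(-4)·(-5)] = 1
L_1(5) = (6)·(4)·(2)·(1)/[(1)·(-1)·(-3)·(-4)] = -4
L_2(5) = (6)·(5)·(2)·(1)/[(2)·(1)·(-2)·(-3)] = 5
L_3(5) = (6)·(5)·(4)·(1)/[(4)·(3)·(2)·(-1)] = -5
L_4(5) = (6)·(5)·(4)·(2)/[(5)·(4)·(3)·(1)] = 4
Sum: 0 + (-3)·(-4) + (-5)·(5) + 1·(-5) + (-6)·(4) = -42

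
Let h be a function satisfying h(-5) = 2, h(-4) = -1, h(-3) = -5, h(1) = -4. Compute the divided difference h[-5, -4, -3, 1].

h[-5,-4] = (-1 - 2) / (-4 - (-5)) = -3
h[-4,-3] = (-5 - (-1)) / (-3 - (-4)) = -4
h[-3,1] = (-4 - (-5)) / (1 - (-3)) = 1/4
h[-5,-4,-3] = (-4 - (-3)) / (-3 - (-5)) = -1/2
h[-4,-3,1] = (1/4 - (-4)) / (1 - (-4)) = 17/20
h[-5,-4,-3,1] = (17/20 - (-1/2)) / (1 - (-5)) = 9/40

9/40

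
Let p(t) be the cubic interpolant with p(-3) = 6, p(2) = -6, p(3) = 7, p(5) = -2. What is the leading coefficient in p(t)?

-21/20

The leading coefficient equals the top divided difference p[-3,2,3,5].
p[-3,2] = (-6 - 6) / (2 - (-3)) = -12/5
p[2,3] = (7 - (-6)) / (3 - 2) = 13
p[3,5] = (-2 - 7) / (5 - 3) = -9/2
p[-3,2,3] = (13 - (-12/5)) / (3 - (-3)) = 77/30
p[2,3,5] = (-9/2 - 13) / (5 - 2) = -35/6
p[-3,2,3,5] = (-35/6 - 77/30) / (5 - (-3)) = -21/20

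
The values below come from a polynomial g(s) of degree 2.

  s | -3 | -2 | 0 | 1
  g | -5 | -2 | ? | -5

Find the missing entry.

The 3 known values determine g uniquely (degree ≤ 2).
Evaluate each Lagrange basis at s = 0:
L_0(0) = (2)·(-1)/[(-1)·(-4)] = -1/2
L_1(0) = (3)·(-1)/[(1)·(-3)] = 1
L_2(0) = (3)·(2)/[(4)·(3)] = 1/2
Sum: (-5)·(-1/2) + (-2)·(1) + (-5)·(1/2) = -2

-2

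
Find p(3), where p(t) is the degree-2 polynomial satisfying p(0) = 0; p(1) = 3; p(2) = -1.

-12

Evaluate each Lagrange basis at t = 3:
L_0(3) = (2)·(1)/[(-1)·(-2)] = 1
L_1(3) = (3)·(1)/[(1)·(-1)] = -3
L_2(3) = (3)·(2)/[(2)·(1)] = 3
Sum: 0 + 3·(-3) + (-1)·(3) = -12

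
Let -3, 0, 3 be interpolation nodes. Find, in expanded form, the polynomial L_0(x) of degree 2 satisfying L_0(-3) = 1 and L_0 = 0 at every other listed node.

L_0(x) = x(x - 3) / [(-3)·(-6)]
       = (x^2 - 3x) / (18)

L_0(x) = (1/18)x^2 - (1/6)x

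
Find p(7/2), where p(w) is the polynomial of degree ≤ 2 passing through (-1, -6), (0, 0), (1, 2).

-21/2

Using Newton's divided-difference form:
p[-1,0] = (0 - (-6)) / (0 - (-1)) = 6
p[0,1] = (2 - 0) / (1 - 0) = 2
p[-1,0,1] = (2 - 6) / (1 - (-1)) = -2
p(7/2) = -6 + 6·(9/2) + (-2)·(9/2)·(7/2) = -21/2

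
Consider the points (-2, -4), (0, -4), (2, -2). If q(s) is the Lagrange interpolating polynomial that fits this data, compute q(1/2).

L_0(1/2) = (1/2)·(-3/2)/[(-2)·(-4)] = -3/32
L_1(1/2) = (5/2)·(-3/2)/[(2)·(-2)] = 15/16
L_2(1/2) = (5/2)·(1/2)/[(4)·(2)] = 5/32
Sum: (-4)·(-3/32) + (-4)·(15/16) + (-2)·(5/32) = -59/16

-59/16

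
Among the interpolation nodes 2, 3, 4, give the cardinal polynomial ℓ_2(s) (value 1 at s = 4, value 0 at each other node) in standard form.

ℓ_2(s) = (1/2)s^2 - (5/2)s + 3

ℓ_2(s) = (s - 2)(s - 3) / [(2)·(1)]
       = (s^2 - 5s + 6) / (2)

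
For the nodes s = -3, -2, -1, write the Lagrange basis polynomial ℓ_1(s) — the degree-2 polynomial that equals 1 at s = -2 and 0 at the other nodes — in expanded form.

ℓ_1(s) = -s^2 - 4s - 3

ℓ_1(s) = (s + 3)(s + 1) / [(1)·(-1)]
       = (s^2 + 4s + 3) / (-1)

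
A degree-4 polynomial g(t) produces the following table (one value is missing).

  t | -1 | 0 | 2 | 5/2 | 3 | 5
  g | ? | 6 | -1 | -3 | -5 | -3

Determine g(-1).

331/25

The 5 known values determine g uniquely (degree ≤ 4).
Evaluate each Lagrange basis at t = -1:
L_0(-1) = (-3)·(-7/2)·(-4)·(-6)/[(-2)·(-5/2)·(-3)·(-5)] = 84/25
L_1(-1) = (-1)·(-7/2)·(-4)·(-6)/[(2)·(-1/2)·(-1)·(-3)] = -28
L_2(-1) = (-1)·(-3)·(-4)·(-6)/[(5/2)·(1/2)·(-1/2)·(-5/2)] = 1152/25
L_3(-1) = (-1)·(-3)·(-7/2)·(-6)/[(3)·(1)·(1/2)·(-2)] = -21
L_4(-1) = (-1)·(-3)·(-7/2)·(-4)/[(5)·(3)·(5/2)·(2)] = 14/25
Sum: 6·(84/25) + (-1)·(-28) + (-3)·(1152/25) + (-5)·(-21) + (-3)·(14/25) = 331/25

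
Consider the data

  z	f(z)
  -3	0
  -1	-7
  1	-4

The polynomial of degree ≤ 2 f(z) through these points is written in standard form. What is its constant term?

Build the Lagrange basis polynomials:
L_0(z) = (z + 1)(z - 1) / [8] = (1/8)z^2 - 1/8
L_1(z) = (z + 3)(z - 1) / [-4] = -(1/4)z^2 - (1/2)z + 3/4
L_2(z) = (z + 3)(z + 1) / [8] = (1/8)z^2 + (1/2)z + 3/8
f(z) = 0·L_0 + (-7)·L_1 + (-4)·L_2
Only the constant term is needed; take it from each L_i and combine:
0·(-1/8) + (-7)·(3/4) + (-4)·(3/8) = -27/4

-27/4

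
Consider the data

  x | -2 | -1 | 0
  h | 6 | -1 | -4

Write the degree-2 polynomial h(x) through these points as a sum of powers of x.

h(x) = 2x^2 - x - 4

Build the Lagrange basis polynomials:
L_0(x) = (x + 1)x / [2] = (1/2)x^2 + (1/2)x
L_1(x) = (x + 2)x / [-1] = -x^2 - 2x
L_2(x) = (x + 2)(x + 1) / [2] = (1/2)x^2 + (3/2)x + 1
h(x) = 6·L_0 + (-1)·L_1 + (-4)·L_2
  6·L_0(x) = 3x^2 + 3x
  (-1)·L_1(x) = x^2 + 2x
  (-4)·L_2(x) = -2x^2 - 6x - 4
Adding term by term: 2x^2 - x - 4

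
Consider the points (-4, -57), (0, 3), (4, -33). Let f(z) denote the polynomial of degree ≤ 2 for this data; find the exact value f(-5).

Evaluate each Lagrange basis at z = -5:
L_0(-5) = (-5)·(-9)/[(-4)·(-8)] = 45/32
L_1(-5) = (-1)·(-9)/[(4)·(-4)] = -9/16
L_2(-5) = (-1)·(-5)/[(8)·(4)] = 5/32
Sum: (-57)·(45/32) + 3·(-9/16) + (-33)·(5/32) = -87

-87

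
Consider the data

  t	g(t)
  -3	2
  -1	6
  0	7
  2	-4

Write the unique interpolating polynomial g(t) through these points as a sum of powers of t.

g(t) = -(11/30)t^3 - (9/5)t^2 - (13/30)t + 7

L_0(t) = (t + 1)t(t - 2) / [-30] = -(1/30)t^3 + (1/30)t^2 + (1/15)t
L_1(t) = (t + 3)t(t - 2) / [6] = (1/6)t^3 + (1/6)t^2 - t
L_2(t) = (t + 3)(t + 1)(t - 2) / [-6] = -(1/6)t^3 - (1/3)t^2 + (5/6)t + 1
L_3(t) = (t + 3)(t + 1)t / [30] = (1/30)t^3 + (2/15)t^2 + (1/10)t
g(t) = 2·L_0 + 6·L_1 + 7·L_2 + (-4)·L_3
  2·L_0(t) = -(1/15)t^3 + (1/15)t^2 + (2/15)t
  6·L_1(t) = t^3 + t^2 - 6t
  7·L_2(t) = -(7/6)t^3 - (7/3)t^2 + (35/6)t + 7
  (-4)·L_3(t) = -(2/15)t^3 - (8/15)t^2 - (2/5)t
Adding term by term: -(11/30)t^3 - (9/5)t^2 - (13/30)t + 7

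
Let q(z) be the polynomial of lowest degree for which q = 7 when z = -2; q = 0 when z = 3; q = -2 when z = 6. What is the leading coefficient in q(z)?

11/120

The leading coefficient equals the top divided difference q[-2,3,6].
q[-2,3] = (0 - 7) / (3 - (-2)) = -7/5
q[3,6] = (-2 - 0) / (6 - 3) = -2/3
q[-2,3,6] = (-2/3 - (-7/5)) / (6 - (-2)) = 11/120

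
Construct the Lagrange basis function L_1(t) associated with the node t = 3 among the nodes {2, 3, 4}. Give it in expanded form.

L_1(t) = -t^2 + 6t - 8

L_1(t) = (t - 2)(t - 4) / [(1)·(-1)]
       = (t^2 - 6t + 8) / (-1)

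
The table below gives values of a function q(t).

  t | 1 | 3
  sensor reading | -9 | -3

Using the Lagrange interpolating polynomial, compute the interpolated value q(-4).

Evaluate each Lagrange basis at t = -4:
L_0(-4) = (-7)/[(-2)] = 7/2
L_1(-4) = (-5)/[(2)] = -5/2
Sum: (-9)·(7/2) + (-3)·(-5/2) = -24

-24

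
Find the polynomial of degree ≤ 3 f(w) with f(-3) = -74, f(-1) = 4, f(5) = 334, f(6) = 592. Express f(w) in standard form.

f(w) = 3w^3 - w^2 - 4w + 4

Newton's divided differences:
f[-3,-1] = (4 - (-74)) / (-1 - (-3)) = 39
f[-1,5] = (334 - 4) / (5 - (-1)) = 55
f[5,6] = (592 - 334) / (6 - 5) = 258
f[-3,-1,5] = (55 - 39) / (5 - (-3)) = 2
f[-1,5,6] = (258 - 55) / (6 - (-1)) = 29
f[-3,-1,5,6] = (29 - 2) / (6 - (-3)) = 3
f(w) = -74 + 39·(w + 3) + 2·(w + 3)(w + 1) + 3·(w + 3)(w + 1)(w - 5)
Expanding: f(w) = 3w^3 - w^2 - 4w + 4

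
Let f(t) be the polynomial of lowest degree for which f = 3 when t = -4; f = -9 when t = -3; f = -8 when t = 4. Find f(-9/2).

2271/224

Using Newton's divided-difference form:
f[-4,-3] = (-9 - 3) / (-3 - (-4)) = -12
f[-3,4] = (-8 - (-9)) / (4 - (-3)) = 1/7
f[-4,-3,4] = (1/7 - (-12)) / (4 - (-4)) = 85/56
f(-9/2) = 3 + (-12)·(-1/2) + (85/56)·(-1/2)·(-3/2) = 2271/224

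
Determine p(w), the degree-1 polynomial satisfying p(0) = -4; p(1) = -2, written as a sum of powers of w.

Build the Lagrange basis polynomials:
L_0(w) = (w - 1) / [-1] = -w + 1
L_1(w) = w / [1] = w
p(w) = (-4)·L_0 + (-2)·L_1
  (-4)·L_0(w) = 4w - 4
  (-2)·L_1(w) = -2w
Adding term by term: 2w - 4

p(w) = 2w - 4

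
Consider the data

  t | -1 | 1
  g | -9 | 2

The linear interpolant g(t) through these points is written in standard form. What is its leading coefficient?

L_0(t) = (t - 1) / [-2] = -(1/2)t + 1/2
L_1(t) = (t + 1) / [2] = (1/2)t + 1/2
g(t) = (-9)·L_0 + 2·L_1
Only the coefficient of t is needed; take it from each L_i and combine:
(-9)·(-1/2) + 2·(1/2) = 11/2

11/2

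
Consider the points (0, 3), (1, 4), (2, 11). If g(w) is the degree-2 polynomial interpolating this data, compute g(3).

Evaluate each Lagrange basis at w = 3:
L_0(3) = (2)·(1)/[(-1)·(-2)] = 1
L_1(3) = (3)·(1)/[(1)·(-1)] = -3
L_2(3) = (3)·(2)/[(2)·(1)] = 3
Sum: 3·(1) + 4·(-3) + 11·(3) = 24

24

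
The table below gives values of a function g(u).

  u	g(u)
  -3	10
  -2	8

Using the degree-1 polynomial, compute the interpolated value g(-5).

Evaluate each Lagrange basis at u = -5:
L_0(-5) = (-3)/[(-1)] = 3
L_1(-5) = (-2)/[(1)] = -2
Sum: 10·(3) + 8·(-2) = 14

14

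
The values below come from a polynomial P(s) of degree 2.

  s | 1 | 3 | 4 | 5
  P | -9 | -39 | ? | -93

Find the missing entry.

-63

The 3 known values determine P uniquely (degree ≤ 2).
Evaluate each Lagrange basis at s = 4:
L_0(4) = (1)·(-1)/[(-2)·(-4)] = -1/8
L_1(4) = (3)·(-1)/[(2)·(-2)] = 3/4
L_2(4) = (3)·(1)/[(4)·(2)] = 3/8
Sum: (-9)·(-1/8) + (-39)·(3/4) + (-93)·(3/8) = -63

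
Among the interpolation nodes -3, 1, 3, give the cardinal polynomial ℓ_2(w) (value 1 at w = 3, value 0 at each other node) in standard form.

ℓ_2(w) = (w + 3)(w - 1) / [(6)·(2)]
       = (w^2 + 2w - 3) / (12)

ℓ_2(w) = (1/12)w^2 + (1/6)w - 1/4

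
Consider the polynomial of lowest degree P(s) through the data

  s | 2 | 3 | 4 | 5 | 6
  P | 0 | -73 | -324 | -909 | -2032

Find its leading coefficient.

The leading coefficient equals the top divided difference P[2,3,4,5,6].
P[2,3] = (-73 - 0) / (3 - 2) = -73
P[3,4] = (-324 - (-73)) / (4 - 3) = -251
P[4,5] = (-909 - (-324)) / (5 - 4) = -585
P[5,6] = (-2032 - (-909)) / (6 - 5) = -1123
P[2,3,4] = (-251 - (-73)) / (4 - 2) = -89
P[3,4,5] = (-585 - (-251)) / (5 - 3) = -167
P[4,5,6] = (-1123 - (-585)) / (6 - 4) = -269
P[2,3,4,5] = (-167 - (-89)) / (5 - 2) = -26
P[3,4,5,6] = (-269 - (-167)) / (6 - 3) = -34
P[2,3,4,5,6] = (-34 - (-26)) / (6 - 2) = -2

-2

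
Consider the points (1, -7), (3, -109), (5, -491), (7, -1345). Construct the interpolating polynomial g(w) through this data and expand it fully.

g(w) = -4w^3 + w^2 - 3w - 1

Newton's divided differences:
g[1,3] = (-109 - (-7)) / (3 - 1) = -51
g[3,5] = (-491 - (-109)) / (5 - 3) = -191
g[5,7] = (-1345 - (-491)) / (7 - 5) = -427
g[1,3,5] = (-191 - (-51)) / (5 - 1) = -35
g[3,5,7] = (-427 - (-191)) / (7 - 3) = -59
g[1,3,5,7] = (-59 - (-35)) / (7 - 1) = -4
g(w) = -7 + (-51)·(w - 1) + (-35)·(w - 1)(w - 3) + (-4)·(w - 1)(w - 3)(w - 5)
Expanding: g(w) = -4w^3 + w^2 - 3w - 1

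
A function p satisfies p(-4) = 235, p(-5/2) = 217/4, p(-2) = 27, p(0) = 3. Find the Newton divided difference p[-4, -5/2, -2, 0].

-4

p[-4,-5/2] = (217/4 - 235) / (-5/2 - (-4)) = -241/2
p[-5/2,-2] = (27 - 217/4) / (-2 - (-5/2)) = -109/2
p[-2,0] = (3 - 27) / (0 - (-2)) = -12
p[-4,-5/2,-2] = (-109/2 - (-241/2)) / (-2 - (-4)) = 33
p[-5/2,-2,0] = (-12 - (-109/2)) / (0 - (-5/2)) = 17
p[-4,-5/2,-2,0] = (17 - 33) / (0 - (-4)) = -4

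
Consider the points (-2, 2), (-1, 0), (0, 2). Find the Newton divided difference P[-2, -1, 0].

P[-2,-1] = (0 - 2) / (-1 - (-2)) = -2
P[-1,0] = (2 - 0) / (0 - (-1)) = 2
P[-2,-1,0] = (2 - (-2)) / (0 - (-2)) = 2

2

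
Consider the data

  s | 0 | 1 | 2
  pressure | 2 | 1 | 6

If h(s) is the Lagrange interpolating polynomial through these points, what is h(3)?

17

Evaluate each Lagrange basis at s = 3:
L_0(3) = (2)·(1)/[(-1)·(-2)] = 1
L_1(3) = (3)·(1)/[(1)·(-1)] = -3
L_2(3) = (3)·(2)/[(2)·(1)] = 3
Sum: 2·(1) + 1·(-3) + 6·(3) = 17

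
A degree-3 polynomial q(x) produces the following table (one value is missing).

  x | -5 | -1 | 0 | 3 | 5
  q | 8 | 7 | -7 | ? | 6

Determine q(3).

The 4 known values determine q uniquely (degree ≤ 3).
Evaluate each Lagrange basis at x = 3:
L_0(3) = (4)·(3)·(-2)/[(-4)·(-5)·(-10)] = 3/25
L_1(3) = (8)·(3)·(-2)/[(4)·(-1)·(-6)] = -2
L_2(3) = (8)·(4)·(-2)/[(5)·(1)·(-5)] = 64/25
L_3(3) = (8)·(4)·(3)/[(10)·(6)·(5)] = 8/25
Sum: 8·(3/25) + 7·(-2) + (-7)·(64/25) + 6·(8/25) = -726/25

-726/25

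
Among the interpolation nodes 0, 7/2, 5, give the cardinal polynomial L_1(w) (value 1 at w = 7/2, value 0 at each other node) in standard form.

L_1(w) = -(4/21)w^2 + (20/21)w

L_1(w) = w(w - 5) / [(7/2)·(-3/2)]
       = (w^2 - 5w) / (-21/4)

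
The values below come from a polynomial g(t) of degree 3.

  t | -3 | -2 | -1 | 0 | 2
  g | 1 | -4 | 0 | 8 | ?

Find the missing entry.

16

The 4 known values determine g uniquely (degree ≤ 3).
Evaluate each Lagrange basis at t = 2:
L_0(2) = (4)·(3)·(2)/[(-1)·(-2)·(-3)] = -4
L_1(2) = (5)·(3)·(2)/[(1)·(-1)·(-2)] = 15
L_2(2) = (5)·(4)·(2)/[(2)·(1)·(-1)] = -20
L_3(2) = (5)·(4)·(3)/[(3)·(2)·(1)] = 10
Sum: 1·(-4) + (-4)·(15) + 0 + 8·(10) = 16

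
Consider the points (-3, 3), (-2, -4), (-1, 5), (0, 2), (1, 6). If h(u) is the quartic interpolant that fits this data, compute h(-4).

L_0(-4) = (-2)·(-3)·(-4)·(-5)/[(-1)·(-2)·(-3)·(-4)] = 5
L_1(-4) = (-1)·(-3)·(-4)·(-5)/[(1)·(-1)·(-2)·(-3)] = -10
L_2(-4) = (-1)·(-2)·(-4)·(-5)/[(2)·(1)·(-1)·(-2)] = 10
L_3(-4) = (-1)·(-2)·(-3)·(-5)/[(3)·(2)·(1)·(-1)] = -5
L_4(-4) = (-1)·(-2)·(-3)·(-4)/[(4)·(3)·(2)·(1)] = 1
Sum: 3·(5) + (-4)·(-10) + 5·(10) + 2·(-5) + 6·(1) = 101

101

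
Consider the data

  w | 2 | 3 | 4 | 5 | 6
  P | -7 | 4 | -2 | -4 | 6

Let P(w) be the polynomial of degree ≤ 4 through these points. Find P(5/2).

L_0(5/2) = (-1/2)·(-3/2)·(-5/2)·(-7/2)/[(-1)·(-2)·(-3)·(-4)] = 35/128
L_1(5/2) = (1/2)·(-3/2)·(-5/2)·(-7/2)/[(1)·(-1)·(-2)·(-3)] = 35/32
L_2(5/2) = (1/2)·(-1/2)·(-5/2)·(-7/2)/[(2)·(1)·(-1)·(-2)] = -35/64
L_3(5/2) = (1/2)·(-1/2)·(-3/2)·(-7/2)/[(3)·(2)·(1)·(-1)] = 7/32
L_4(5/2) = (1/2)·(-1/2)·(-3/2)·(-5/2)/[(4)·(3)·(2)·(1)] = -5/128
Sum: (-7)·(35/128) + 4·(35/32) + (-2)·(-35/64) + (-4)·(7/32) + 6·(-5/128) = 313/128

313/128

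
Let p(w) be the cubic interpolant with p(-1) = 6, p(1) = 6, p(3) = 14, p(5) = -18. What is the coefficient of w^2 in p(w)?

4

Build the Lagrange basis polynomials:
L_0(w) = (w - 1)(w - 3)(w - 5) / [-48] = -(1/48)w^3 + (3/16)w^2 - (23/48)w + 5/16
L_1(w) = (w + 1)(w - 3)(w - 5) / [16] = (1/16)w^3 - (7/16)w^2 + (7/16)w + 15/16
L_2(w) = (w + 1)(w - 1)(w - 5) / [-16] = -(1/16)w^3 + (5/16)w^2 + (1/16)w - 5/16
L_3(w) = (w + 1)(w - 1)(w - 3) / [48] = (1/48)w^3 - (1/16)w^2 - (1/48)w + 1/16
p(w) = 6·L_0 + 6·L_1 + 14·L_2 + (-18)·L_3
Only the coefficient of w^2 is needed; take it from each L_i and combine:
6·(3/16) + 6·(-7/16) + 14·(5/16) + (-18)·(-1/16) = 4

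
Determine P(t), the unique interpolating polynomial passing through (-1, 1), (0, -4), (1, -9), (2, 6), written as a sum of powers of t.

Build the Lagrange basis polynomials:
L_0(t) = t(t - 1)(t - 2) / [-6] = -(1/6)t^3 + (1/2)t^2 - (1/3)t
L_1(t) = (t + 1)(t - 1)(t - 2) / [2] = (1/2)t^3 - t^2 - (1/2)t + 1
L_2(t) = (t + 1)t(t - 2) / [-2] = -(1/2)t^3 + (1/2)t^2 + t
L_3(t) = (t + 1)t(t - 1) / [6] = (1/6)t^3 - (1/6)t
P(t) = 1·L_0 + (-4)·L_1 + (-9)·L_2 + 6·L_3
  1·L_0(t) = -(1/6)t^3 + (1/2)t^2 - (1/3)t
  (-4)·L_1(t) = -2t^3 + 4t^2 + 2t - 4
  (-9)·L_2(t) = (9/2)t^3 - (9/2)t^2 - 9t
  6·L_3(t) = t^3 - t
Adding term by term: (10/3)t^3 - (25/3)t - 4

P(t) = (10/3)t^3 - (25/3)t - 4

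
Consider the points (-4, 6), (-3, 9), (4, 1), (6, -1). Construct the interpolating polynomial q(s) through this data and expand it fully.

L_0(s) = (s + 3)(s - 4)(s - 6) / [-80] = -(1/80)s^3 + (7/80)s^2 + (3/40)s - 9/10
L_1(s) = (s + 4)(s - 4)(s - 6) / [63] = (1/63)s^3 - (2/21)s^2 - (16/63)s + 32/21
L_2(s) = (s + 4)(s + 3)(s - 6) / [-112] = -(1/112)s^3 - (1/112)s^2 + (15/56)s + 9/14
L_3(s) = (s + 4)(s + 3)(s - 4) / [180] = (1/180)s^3 + (1/60)s^2 - (4/45)s - 4/15
q(s) = 6·L_0 + 9·L_1 + 1·L_2 + (-1)·L_3
  6·L_0(s) = -(3/40)s^3 + (21/40)s^2 + (9/20)s - 27/5
  9·L_1(s) = (1/7)s^3 - (6/7)s^2 - (16/7)s + 96/7
  1·L_2(s) = -(1/112)s^3 - (1/112)s^2 + (15/56)s + 9/14
  (-1)·L_3(s) = -(1/180)s^3 - (1/60)s^2 + (4/45)s + 4/15
Adding term by term: (269/5040)s^3 - (601/1680)s^2 - (3727/2520)s + 1937/210

q(s) = (269/5040)s^3 - (601/1680)s^2 - (3727/2520)s + 1937/210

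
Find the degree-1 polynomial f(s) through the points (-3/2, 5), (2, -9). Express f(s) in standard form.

f(s) = -4s - 1

Build the Lagrange basis polynomials:
L_0(s) = (s - 2) / [-7/2] = -(2/7)s + 4/7
L_1(s) = (s + 3/2) / [7/2] = (2/7)s + 3/7
f(s) = 5·L_0 + (-9)·L_1
  5·L_0(s) = -(10/7)s + 20/7
  (-9)·L_1(s) = -(18/7)s - 27/7
Adding term by term: -4s - 1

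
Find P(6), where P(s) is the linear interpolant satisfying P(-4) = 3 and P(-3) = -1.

Evaluate each Lagrange basis at s = 6:
L_0(6) = (9)/[(-1)] = -9
L_1(6) = (10)/[(1)] = 10
Sum: 3·(-9) + (-1)·(10) = -37

-37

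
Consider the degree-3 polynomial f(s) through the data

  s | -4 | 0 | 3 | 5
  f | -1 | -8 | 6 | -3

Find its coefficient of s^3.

-11/36

L_0(s) = s(s - 3)(s - 5) / [-252] = -(1/252)s^3 + (2/63)s^2 - (5/84)s
L_1(s) = (s + 4)(s - 3)(s - 5) / [60] = (1/60)s^3 - (1/15)s^2 - (17/60)s + 1
L_2(s) = (s + 4)s(s - 5) / [-42] = -(1/42)s^3 + (1/42)s^2 + (10/21)s
L_3(s) = (s + 4)s(s - 3) / [90] = (1/90)s^3 + (1/90)s^2 - (2/15)s
f(s) = (-1)·L_0 + (-8)·L_1 + 6·L_2 + (-3)·L_3
Only the coefficient of s^3 is needed; take it from each L_i and combine:
(-1)·(-1/252) + (-8)·(1/60) + 6·(-1/42) + (-3)·(1/90) = -11/36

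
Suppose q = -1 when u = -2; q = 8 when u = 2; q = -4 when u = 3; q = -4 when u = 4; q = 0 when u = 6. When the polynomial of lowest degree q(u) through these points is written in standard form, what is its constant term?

989/20

Build the Lagrange basis polynomials:
L_0(u) = (u - 2)(u - 3)(u - 4)(u - 6) / [960] = (1/960)u^4 - (1/64)u^3 + (1/12)u^2 - (3/16)u + 3/20
L_1(u) = (u + 2)(u - 3)(u - 4)(u - 6) / [-32] = -(1/32)u^4 + (11/32)u^3 - (7/8)u^2 - (9/8)u + 9/2
L_2(u) = (u + 2)(u - 2)(u - 4)(u - 6) / [15] = (1/15)u^4 - (2/3)u^3 + (4/3)u^2 + (8/3)u - 32/5
L_3(u) = (u + 2)(u - 2)(u - 3)(u - 6) / [-24] = -(1/24)u^4 + (3/8)u^3 - (7/12)u^2 - (3/2)u + 3
L_4(u) = (u + 2)(u - 2)(u - 3)(u - 4) / [192] = (1/192)u^4 - (7/192)u^3 + (1/24)u^2 + (7/48)u - 1/4
q(u) = (-1)·L_0 + 8·L_1 + (-4)·L_2 + (-4)·L_3 + 0·L_4
Only the constant term is needed; take it from each L_i and combine:
(-1)·(3/20) + 8·(9/2) + (-4)·(-32/5) + (-4)·(3) + 0·(-1/4) = 989/20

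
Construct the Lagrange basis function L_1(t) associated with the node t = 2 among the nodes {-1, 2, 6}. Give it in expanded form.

L_1(t) = -(1/12)t^2 + (5/12)t + 1/2

L_1(t) = (t + 1)(t - 6) / [(3)·(-4)]
       = (t^2 - 5t - 6) / (-12)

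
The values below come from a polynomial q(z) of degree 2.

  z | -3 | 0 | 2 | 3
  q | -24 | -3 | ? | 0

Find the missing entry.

The 3 known values determine q uniquely (degree ≤ 2).
Evaluate each Lagrange basis at z = 2:
L_0(2) = (2)·(-1)/[(-3)·(-6)] = -1/9
L_1(2) = (5)·(-1)/[(3)·(-3)] = 5/9
L_2(2) = (5)·(2)/[(6)·(3)] = 5/9
Sum: (-24)·(-1/9) + (-3)·(5/9) + 0 = 1

1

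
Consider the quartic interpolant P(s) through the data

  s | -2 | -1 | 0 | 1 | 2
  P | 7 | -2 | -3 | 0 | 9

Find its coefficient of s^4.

The leading coefficient equals the top divided difference P[-2,-1,0,1,2].
P[-2,-1] = (-2 - 7) / (-1 - (-2)) = -9
P[-1,0] = (-3 - (-2)) / (0 - (-1)) = -1
P[0,1] = (0 - (-3)) / (1 - 0) = 3
P[1,2] = (9 - 0) / (2 - 1) = 9
P[-2,-1,0] = (-1 - (-9)) / (0 - (-2)) = 4
P[-1,0,1] = (3 - (-1)) / (1 - (-1)) = 2
P[0,1,2] = (9 - 3) / (2 - 0) = 3
P[-2,-1,0,1] = (2 - 4) / (1 - (-2)) = -2/3
P[-1,0,1,2] = (3 - 2) / (2 - (-1)) = 1/3
P[-2,-1,0,1,2] = (1/3 - (-2/3)) / (2 - (-2)) = 1/4

1/4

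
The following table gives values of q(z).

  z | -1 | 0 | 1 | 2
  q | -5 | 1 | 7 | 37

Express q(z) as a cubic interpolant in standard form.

q(z) = 4z^3 + 2z + 1

Build the Lagrange basis polynomials:
L_0(z) = z(z - 1)(z - 2) / [-6] = -(1/6)z^3 + (1/2)z^2 - (1/3)z
L_1(z) = (z + 1)(z - 1)(z - 2) / [2] = (1/2)z^3 - z^2 - (1/2)z + 1
L_2(z) = (z + 1)z(z - 2) / [-2] = -(1/2)z^3 + (1/2)z^2 + z
L_3(z) = (z + 1)z(z - 1) / [6] = (1/6)z^3 - (1/6)z
q(z) = (-5)·L_0 + 1·L_1 + 7·L_2 + 37·L_3
  (-5)·L_0(z) = (5/6)z^3 - (5/2)z^2 + (5/3)z
  1·L_1(z) = (1/2)z^3 - z^2 - (1/2)z + 1
  7·L_2(z) = -(7/2)z^3 + (7/2)z^2 + 7z
  37·L_3(z) = (37/6)z^3 - (37/6)z
Adding term by term: 4z^3 + 2z + 1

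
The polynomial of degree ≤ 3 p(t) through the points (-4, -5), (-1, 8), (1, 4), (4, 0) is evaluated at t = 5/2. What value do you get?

Evaluate each Lagrange basis at t = 5/2:
L_0(5/2) = (7/2)·(3/2)·(-3/2)/[(-3)·(-5)·(-8)] = 21/320
L_1(5/2) = (13/2)·(3/2)·(-3/2)/[(3)·(-2)·(-5)] = -39/80
L_2(5/2) = (13/2)·(7/2)·(-3/2)/[(5)·(2)·(-3)] = 91/80
L_3(5/2) = (13/2)·(7/2)·(3/2)/[(8)·(5)·(3)] = 91/320
Sum: (-5)·(21/320) + 8·(-39/80) + 4·(91/80) + 0 = 103/320

103/320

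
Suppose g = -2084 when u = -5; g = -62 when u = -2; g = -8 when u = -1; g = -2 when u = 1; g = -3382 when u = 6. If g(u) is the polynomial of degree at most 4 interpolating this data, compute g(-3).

Evaluate each Lagrange basis at u = -3:
L_0(-3) = (-1)·(-2)·(-4)·(-9)/[(-3)·(-4)·(-6)·(-11)] = 1/11
L_1(-3) = (2)·(-2)·(-4)·(-9)/[(3)·(-1)·(-3)·(-8)] = 2
L_2(-3) = (2)·(-1)·(-4)·(-9)/[(4)·(1)·(-2)·(-7)] = -9/7
L_3(-3) = (2)·(-1)·(-2)·(-9)/[(6)·(3)·(2)·(-5)] = 1/5
L_4(-3) = (2)·(-1)·(-2)·(-4)/[(11)·(8)·(7)·(5)] = -2/385
Sum: (-2084)·(1/11) + (-62)·(2) + (-8)·(-9/7) + (-2)·(1/5) + (-3382)·(-2/385) = -286

-286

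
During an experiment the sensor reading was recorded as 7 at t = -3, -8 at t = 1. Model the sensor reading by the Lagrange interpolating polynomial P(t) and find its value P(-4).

Evaluate each Lagrange basis at t = -4:
L_0(-4) = (-5)/[(-4)] = 5/4
L_1(-4) = (-1)/[(4)] = -1/4
Sum: 7·(5/4) + (-8)·(-1/4) = 43/4

43/4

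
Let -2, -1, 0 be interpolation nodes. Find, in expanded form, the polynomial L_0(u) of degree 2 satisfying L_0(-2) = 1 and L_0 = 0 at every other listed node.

L_0(u) = (u + 1)u / [(-1)·(-2)]
       = (u^2 + u) / (2)

L_0(u) = (1/2)u^2 + (1/2)u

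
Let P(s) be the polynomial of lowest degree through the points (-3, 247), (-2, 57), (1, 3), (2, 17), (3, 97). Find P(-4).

713

Evaluate each Lagrange basis at s = -4:
L_0(-4) = (-2)·(-5)·(-6)·(-7)/[(-1)·(-4)·(-5)·(-6)] = 7/2
L_1(-4) = (-1)·(-5)·(-6)·(-7)/[(1)·(-3)·(-4)·(-5)] = -7/2
L_2(-4) = (-1)·(-2)·(-6)·(-7)/[(4)·(3)·(-1)·(-2)] = 7/2
L_3(-4) = (-1)·(-2)·(-5)·(-7)/[(5)·(4)·(1)·(-1)] = -7/2
L_4(-4) = (-1)·(-2)·(-5)·(-6)/[(6)·(5)·(2)·(1)] = 1
Sum: 247·(7/2) + 57·(-7/2) + 3·(7/2) + 17·(-7/2) + 97·(1) = 713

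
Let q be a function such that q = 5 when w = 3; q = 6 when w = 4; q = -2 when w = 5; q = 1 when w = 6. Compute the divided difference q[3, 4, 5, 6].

10/3

q[3,4] = (6 - 5) / (4 - 3) = 1
q[4,5] = (-2 - 6) / (5 - 4) = -8
q[5,6] = (1 - (-2)) / (6 - 5) = 3
q[3,4,5] = (-8 - 1) / (5 - 3) = -9/2
q[4,5,6] = (3 - (-8)) / (6 - 4) = 11/2
q[3,4,5,6] = (11/2 - (-9/2)) / (6 - 3) = 10/3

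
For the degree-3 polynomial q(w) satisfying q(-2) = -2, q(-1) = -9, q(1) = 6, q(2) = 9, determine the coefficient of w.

Build the Lagrange basis polynomials:
L_0(w) = (w + 1)(w - 1)(w - 2) / [-12] = -(1/12)w^3 + (1/6)w^2 + (1/12)w - 1/6
L_1(w) = (w + 2)(w - 1)(w - 2) / [6] = (1/6)w^3 - (1/6)w^2 - (2/3)w + 2/3
L_2(w) = (w + 2)(w + 1)(w - 2) / [-6] = -(1/6)w^3 - (1/6)w^2 + (2/3)w + 2/3
L_3(w) = (w + 2)(w + 1)(w - 1) / [12] = (1/12)w^3 + (1/6)w^2 - (1/12)w - 1/6
q(w) = (-2)·L_0 + (-9)·L_1 + 6·L_2 + 9·L_3
Only the coefficient of w is needed; take it from each L_i and combine:
(-2)·(1/12) + (-9)·(-2/3) + 6·(2/3) + 9·(-1/12) = 109/12

109/12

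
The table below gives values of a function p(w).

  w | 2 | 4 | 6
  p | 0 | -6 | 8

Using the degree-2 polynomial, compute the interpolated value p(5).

Evaluate each Lagrange basis at w = 5:
L_0(5) = (1)·(-1)/[(-2)·(-4)] = -1/8
L_1(5) = (3)·(-1)/[(2)·(-2)] = 3/4
L_2(5) = (3)·(1)/[(4)·(2)] = 3/8
Sum: 0 + (-6)·(3/4) + 8·(3/8) = -3/2

-3/2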